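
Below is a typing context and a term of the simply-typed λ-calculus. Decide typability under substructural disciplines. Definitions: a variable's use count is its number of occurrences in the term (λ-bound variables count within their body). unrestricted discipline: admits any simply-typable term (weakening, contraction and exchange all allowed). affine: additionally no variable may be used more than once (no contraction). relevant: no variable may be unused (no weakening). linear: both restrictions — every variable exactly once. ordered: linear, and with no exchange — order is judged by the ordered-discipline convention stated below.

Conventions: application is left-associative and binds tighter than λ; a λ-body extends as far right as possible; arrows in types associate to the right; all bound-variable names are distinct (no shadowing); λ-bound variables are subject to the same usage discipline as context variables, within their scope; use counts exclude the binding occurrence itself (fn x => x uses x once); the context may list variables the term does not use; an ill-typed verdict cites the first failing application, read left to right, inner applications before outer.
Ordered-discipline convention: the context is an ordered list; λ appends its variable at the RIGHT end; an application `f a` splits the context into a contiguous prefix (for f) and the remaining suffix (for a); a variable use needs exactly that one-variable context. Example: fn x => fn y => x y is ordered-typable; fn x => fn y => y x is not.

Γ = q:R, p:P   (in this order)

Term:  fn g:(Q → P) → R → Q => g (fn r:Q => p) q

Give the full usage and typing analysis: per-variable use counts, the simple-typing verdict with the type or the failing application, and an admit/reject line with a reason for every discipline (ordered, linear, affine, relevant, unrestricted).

variable uses: q: 1; p: 1; g (bound): 1; r (bound): 0
uses in reading order: g, p, q
typing: well-typed at ((Q → P) → R → Q) → Q
ordered: ✗, r never used (weakening)
linear: ✗, r never used (weakening)
affine: ✓, no duplicate uses among q, p, g, r
relevant: ✗, r never used (weakening)
unrestricted: ✓, well-typed at ((Q → P) → R → Q) → Q; no restrictions here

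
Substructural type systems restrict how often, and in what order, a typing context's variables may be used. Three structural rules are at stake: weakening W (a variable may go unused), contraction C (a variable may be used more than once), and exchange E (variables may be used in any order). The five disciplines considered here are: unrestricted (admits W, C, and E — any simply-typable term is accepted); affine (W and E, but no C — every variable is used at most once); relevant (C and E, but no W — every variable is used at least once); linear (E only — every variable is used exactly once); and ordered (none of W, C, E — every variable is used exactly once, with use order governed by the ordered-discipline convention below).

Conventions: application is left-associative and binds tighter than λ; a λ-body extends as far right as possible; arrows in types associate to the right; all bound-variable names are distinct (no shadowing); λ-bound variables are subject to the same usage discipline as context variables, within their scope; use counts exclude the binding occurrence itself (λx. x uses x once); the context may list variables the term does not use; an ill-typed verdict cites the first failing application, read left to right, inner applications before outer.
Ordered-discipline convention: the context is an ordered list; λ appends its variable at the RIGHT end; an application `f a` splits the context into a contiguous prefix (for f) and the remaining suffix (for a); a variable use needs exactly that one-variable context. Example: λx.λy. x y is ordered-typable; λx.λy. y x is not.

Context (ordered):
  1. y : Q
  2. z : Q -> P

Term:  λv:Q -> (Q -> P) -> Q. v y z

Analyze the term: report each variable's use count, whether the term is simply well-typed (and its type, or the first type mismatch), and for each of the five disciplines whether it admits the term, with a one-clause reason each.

variable uses: y: 1×; z: 1×; v (bound): 1×
left-to-right use order: v, y, z
typing: well-typed at (Q -> (Q -> P) -> Q) -> Q
ordered ✗ (needs exchange: uses follow v, y, z)
linear ✓ (each of y, z, v used exactly once)
affine ✓ (at most one use each (y, z, v))
relevant ✓ (none of y, z, v goes unused)
unrestricted ✓ (typability at (Q -> (Q -> P) -> Q) -> Q is all that's needed)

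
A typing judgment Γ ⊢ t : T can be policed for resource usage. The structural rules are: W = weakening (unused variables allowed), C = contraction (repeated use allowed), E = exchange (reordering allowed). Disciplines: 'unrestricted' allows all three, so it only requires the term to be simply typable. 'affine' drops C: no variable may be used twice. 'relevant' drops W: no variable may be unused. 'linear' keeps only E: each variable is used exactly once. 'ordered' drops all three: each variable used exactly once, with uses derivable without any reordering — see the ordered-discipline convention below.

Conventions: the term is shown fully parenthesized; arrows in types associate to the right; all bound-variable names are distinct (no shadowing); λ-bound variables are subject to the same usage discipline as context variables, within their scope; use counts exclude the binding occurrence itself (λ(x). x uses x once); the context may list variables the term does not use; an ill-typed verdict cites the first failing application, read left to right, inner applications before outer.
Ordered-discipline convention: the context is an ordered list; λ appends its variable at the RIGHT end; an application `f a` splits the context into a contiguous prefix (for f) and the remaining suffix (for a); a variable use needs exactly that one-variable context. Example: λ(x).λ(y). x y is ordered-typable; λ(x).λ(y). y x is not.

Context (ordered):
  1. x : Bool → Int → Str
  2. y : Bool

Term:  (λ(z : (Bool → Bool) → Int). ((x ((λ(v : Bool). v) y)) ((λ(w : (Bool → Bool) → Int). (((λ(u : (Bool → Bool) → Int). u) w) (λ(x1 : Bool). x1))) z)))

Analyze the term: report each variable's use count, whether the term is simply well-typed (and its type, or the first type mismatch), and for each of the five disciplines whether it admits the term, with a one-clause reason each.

usage: x ×1, y ×1, z (bound) ×1, v (bound) ×1, w (bound) ×1, u (bound) ×1, x1 (bound) ×1
order of uses: x, v, y, u, w, x1, z
typing: ✓ — ((Bool → Bool) → Int) → Str
ordered: ✓ — x, y, z, v, w, u, x1: once each, no exchange needed
linear: ✓ — each of x, y, z, v, w, u, x1 used exactly once
affine: ✓ — no duplicate uses among x, y, z, v, w, u, x1
relevant: ✓ — x, y, z, v, w, u, x1: all used, weakening unneeded
unrestricted: ✓ — well-typed at ((Bool → Bool) → Int) → Str; no restrictions here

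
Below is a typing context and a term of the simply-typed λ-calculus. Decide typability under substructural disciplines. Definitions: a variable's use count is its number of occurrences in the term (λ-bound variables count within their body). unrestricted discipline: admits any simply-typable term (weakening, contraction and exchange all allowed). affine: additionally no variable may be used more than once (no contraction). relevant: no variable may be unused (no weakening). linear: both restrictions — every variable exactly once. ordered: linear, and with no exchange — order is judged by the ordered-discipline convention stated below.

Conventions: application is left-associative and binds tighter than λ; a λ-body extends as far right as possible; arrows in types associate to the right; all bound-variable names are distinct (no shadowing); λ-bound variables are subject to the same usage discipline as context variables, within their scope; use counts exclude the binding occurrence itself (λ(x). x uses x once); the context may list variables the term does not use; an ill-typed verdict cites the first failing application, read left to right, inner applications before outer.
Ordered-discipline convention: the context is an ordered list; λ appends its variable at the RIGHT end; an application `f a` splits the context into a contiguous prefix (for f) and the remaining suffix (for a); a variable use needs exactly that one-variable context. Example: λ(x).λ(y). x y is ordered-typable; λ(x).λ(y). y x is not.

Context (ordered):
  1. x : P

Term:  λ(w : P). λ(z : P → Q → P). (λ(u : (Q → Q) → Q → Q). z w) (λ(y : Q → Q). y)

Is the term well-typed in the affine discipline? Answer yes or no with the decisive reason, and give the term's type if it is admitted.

yes — at most one use each (x, w, z, u, y); term : P → (P → Q → P) → Q → P
usage: x: 0, w (λ-bound): 1, z (λ-bound): 1, u (λ-bound): 0, y (λ-bound): 1
order of uses: z, w, y
typing: well-typed at P → (P → Q → P) → Q → P
per-discipline verdicts: ordered ✗ · linear ✗ · affine ✓ · relevant ✗ · unrestricted ✓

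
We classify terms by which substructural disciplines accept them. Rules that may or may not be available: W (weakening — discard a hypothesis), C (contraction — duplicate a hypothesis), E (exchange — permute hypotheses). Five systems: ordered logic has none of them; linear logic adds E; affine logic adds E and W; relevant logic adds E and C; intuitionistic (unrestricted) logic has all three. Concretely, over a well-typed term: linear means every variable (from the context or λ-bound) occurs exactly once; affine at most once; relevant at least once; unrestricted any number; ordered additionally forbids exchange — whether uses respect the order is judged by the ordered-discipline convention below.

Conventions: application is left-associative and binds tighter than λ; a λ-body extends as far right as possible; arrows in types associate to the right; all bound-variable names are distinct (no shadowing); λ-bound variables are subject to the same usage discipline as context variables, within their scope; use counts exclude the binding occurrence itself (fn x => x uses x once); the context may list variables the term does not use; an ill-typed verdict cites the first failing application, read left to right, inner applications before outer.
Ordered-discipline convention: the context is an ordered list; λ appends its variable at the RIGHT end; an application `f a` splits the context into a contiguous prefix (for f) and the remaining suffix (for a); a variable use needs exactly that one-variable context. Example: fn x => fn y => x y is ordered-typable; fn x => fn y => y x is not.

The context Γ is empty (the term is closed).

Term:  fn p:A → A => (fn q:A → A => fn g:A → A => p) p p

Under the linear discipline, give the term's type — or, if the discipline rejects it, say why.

not well-typed under linear — repeated use of p ×3; needs weakening: q, g unused
use counts: p [bound]: 3×; q [bound]: 0×; g [bound]: 0×
order of uses: p, p, p
typing: ✓ — (A → A) → A → A
summary: ordered ✗ · linear ✗ · affine ✗ · relevant ✗ · unrestricted ✓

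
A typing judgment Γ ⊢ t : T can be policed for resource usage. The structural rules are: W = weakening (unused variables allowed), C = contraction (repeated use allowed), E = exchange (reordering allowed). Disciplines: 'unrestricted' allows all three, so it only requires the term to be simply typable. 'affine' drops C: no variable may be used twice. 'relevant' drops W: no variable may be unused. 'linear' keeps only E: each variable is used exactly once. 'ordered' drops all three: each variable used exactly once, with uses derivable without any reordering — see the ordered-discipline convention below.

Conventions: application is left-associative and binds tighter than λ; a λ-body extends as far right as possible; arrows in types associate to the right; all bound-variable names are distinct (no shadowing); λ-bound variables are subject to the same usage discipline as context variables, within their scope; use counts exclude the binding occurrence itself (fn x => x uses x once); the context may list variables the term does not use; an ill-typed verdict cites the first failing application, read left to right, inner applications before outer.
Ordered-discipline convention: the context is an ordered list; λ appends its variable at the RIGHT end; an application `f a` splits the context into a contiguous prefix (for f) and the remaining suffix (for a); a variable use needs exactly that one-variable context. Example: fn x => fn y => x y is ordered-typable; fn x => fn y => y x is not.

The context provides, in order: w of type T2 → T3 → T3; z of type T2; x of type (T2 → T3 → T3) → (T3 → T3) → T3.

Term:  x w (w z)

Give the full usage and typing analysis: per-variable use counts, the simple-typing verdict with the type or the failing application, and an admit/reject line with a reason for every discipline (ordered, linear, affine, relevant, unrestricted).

use counts: w: 2; z: 1; x: 1
use order (left to right): x, w, w, z
typing: ✓ — T3
ordered: ✗, repeated use of w ×2
linear: ✗, repeated use of w ×2
affine: ✗, repeated use of w ×2
relevant: ✓, every one of w, z, x appears
unrestricted: ✓, simply typable at T3; W, C, E all held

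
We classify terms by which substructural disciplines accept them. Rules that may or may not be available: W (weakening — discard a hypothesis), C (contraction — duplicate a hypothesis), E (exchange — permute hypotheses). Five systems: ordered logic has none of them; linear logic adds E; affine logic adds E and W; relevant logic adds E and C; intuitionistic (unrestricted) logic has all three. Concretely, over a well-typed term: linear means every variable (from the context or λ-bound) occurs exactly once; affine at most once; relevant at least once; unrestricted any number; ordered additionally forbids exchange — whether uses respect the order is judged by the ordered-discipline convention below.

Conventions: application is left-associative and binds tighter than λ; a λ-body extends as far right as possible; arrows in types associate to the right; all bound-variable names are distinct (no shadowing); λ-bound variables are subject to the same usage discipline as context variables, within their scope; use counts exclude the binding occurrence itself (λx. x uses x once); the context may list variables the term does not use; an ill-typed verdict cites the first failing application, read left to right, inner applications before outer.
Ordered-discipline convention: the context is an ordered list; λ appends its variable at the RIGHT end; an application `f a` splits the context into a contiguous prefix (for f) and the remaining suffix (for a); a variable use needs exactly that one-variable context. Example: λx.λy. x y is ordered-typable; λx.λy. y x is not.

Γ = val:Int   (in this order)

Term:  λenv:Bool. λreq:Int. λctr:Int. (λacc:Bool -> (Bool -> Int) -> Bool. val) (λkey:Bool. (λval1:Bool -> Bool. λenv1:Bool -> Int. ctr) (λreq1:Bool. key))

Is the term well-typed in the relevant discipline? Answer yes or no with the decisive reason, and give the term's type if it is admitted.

no — the type mismatch rejects it
usage: val: 1; env (bound): 0; req (bound): 0; ctr (bound): 1; acc (bound): 0; key (bound): 1; val1 (bound): 0; env1 (bound): 0; req1 (bound): 0
order of uses: val, ctr, key
typing: ill-typed: an application expects Bool -> (Bool -> Int) -> Bool but receives Bool -> (Bool -> Int) -> Int
all disciplines: ordered ✗; linear ✗; affine ✗; relevant ✗; unrestricted ✗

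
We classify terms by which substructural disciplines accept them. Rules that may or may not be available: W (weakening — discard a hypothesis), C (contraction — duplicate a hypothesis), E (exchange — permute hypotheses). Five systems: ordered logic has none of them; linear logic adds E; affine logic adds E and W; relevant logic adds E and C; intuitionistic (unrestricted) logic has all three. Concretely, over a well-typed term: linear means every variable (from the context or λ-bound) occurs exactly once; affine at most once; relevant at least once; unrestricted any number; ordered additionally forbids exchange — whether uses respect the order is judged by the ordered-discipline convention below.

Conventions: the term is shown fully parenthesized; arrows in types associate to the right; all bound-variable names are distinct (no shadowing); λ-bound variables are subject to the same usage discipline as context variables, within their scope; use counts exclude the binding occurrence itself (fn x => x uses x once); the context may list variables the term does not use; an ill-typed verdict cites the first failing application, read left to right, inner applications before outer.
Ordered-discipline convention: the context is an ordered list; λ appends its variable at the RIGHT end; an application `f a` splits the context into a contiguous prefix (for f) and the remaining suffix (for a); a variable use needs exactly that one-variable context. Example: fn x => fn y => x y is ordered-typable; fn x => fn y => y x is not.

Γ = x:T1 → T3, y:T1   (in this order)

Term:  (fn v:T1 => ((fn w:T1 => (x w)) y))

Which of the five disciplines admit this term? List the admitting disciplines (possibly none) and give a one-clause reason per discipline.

admitted in: affine, unrestricted
use counts: x: 1×, y: 1×, v (λ-bound): 0×, w (λ-bound): 1×
use order (left to right): x, w, y
typing: ✓ — T1 → T3
ordered: ✗, v never used (weakening)
linear: ✗, v never used (weakening)
affine: ✓, no duplicate uses among x, y, v, w
relevant: ✗, v never used (weakening)
unrestricted: ✓, typability at T1 → T3 is all that's needed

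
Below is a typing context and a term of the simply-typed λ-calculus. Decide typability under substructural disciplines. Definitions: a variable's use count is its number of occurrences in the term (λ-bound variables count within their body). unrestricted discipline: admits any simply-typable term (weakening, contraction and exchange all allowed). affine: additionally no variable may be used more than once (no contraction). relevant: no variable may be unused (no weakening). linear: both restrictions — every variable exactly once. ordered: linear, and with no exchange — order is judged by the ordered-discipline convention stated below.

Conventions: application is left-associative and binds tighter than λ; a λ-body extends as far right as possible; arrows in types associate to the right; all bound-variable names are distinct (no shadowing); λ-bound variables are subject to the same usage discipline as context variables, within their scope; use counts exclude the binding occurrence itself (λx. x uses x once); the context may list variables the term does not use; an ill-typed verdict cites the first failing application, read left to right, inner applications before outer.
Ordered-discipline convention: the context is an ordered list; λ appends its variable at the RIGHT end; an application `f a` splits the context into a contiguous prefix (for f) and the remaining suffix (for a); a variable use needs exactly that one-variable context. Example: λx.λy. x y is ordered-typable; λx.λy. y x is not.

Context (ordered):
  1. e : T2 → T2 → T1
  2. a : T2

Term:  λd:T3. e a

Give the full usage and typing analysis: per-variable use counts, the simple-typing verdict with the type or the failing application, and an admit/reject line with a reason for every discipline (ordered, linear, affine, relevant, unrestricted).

variable uses: e ×1, a ×1, d [bound] ×0
use order (left to right): e, a
typing: well-typed at T3 → T2 → T1
ordered: ✗ — d never used (weakening)
linear: ✗ — d never used (weakening)
affine: ✓ — e, a, d: no repeats, contraction unneeded
relevant: ✗ — d never used (weakening)
unrestricted: ✓ — typability at T3 → T2 → T1 is all that's needed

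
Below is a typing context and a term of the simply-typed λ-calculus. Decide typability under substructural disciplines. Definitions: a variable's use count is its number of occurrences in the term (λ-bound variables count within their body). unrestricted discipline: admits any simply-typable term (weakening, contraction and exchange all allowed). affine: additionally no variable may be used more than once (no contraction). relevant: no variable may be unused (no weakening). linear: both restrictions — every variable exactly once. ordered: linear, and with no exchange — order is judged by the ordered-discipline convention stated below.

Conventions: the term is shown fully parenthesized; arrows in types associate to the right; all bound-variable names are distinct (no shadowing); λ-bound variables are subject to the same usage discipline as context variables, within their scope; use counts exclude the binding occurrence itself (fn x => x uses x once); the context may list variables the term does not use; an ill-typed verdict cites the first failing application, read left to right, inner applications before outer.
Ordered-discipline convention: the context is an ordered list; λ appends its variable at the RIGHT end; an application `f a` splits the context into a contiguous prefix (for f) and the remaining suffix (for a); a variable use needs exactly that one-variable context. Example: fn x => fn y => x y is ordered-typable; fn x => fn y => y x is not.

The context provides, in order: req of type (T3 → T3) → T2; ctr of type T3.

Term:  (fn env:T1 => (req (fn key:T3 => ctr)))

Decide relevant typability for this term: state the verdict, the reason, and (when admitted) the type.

no — env, key never used (weakening)
variable uses: req: 1×; ctr: 1×; env (bound): 0×; key (bound): 0×
use order (left to right): req, ctr
typing: well-typed at T1 → T2
across the five disciplines: ordered ✗ · linear ✗ · affine ✓ · relevant ✗ · unrestricted ✓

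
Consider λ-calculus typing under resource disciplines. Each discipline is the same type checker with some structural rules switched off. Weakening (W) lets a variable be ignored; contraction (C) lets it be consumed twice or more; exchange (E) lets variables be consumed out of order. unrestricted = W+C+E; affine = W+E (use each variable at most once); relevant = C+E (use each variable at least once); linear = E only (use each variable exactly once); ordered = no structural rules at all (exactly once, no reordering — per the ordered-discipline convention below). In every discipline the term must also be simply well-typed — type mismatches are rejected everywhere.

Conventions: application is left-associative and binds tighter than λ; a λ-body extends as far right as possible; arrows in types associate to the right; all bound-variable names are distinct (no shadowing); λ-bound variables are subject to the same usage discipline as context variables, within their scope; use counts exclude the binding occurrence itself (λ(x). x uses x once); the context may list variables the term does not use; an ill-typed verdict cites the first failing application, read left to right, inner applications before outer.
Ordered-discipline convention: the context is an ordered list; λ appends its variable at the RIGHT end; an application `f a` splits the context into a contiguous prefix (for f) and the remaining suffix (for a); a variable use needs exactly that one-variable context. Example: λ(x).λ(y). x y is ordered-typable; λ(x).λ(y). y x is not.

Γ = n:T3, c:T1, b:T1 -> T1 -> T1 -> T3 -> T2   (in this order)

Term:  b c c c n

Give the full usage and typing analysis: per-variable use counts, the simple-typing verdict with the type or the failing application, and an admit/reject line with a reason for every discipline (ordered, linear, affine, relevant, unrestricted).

usage: n: 1×, c: 3×, b: 1×
use order (left to right): b, c, c, c, n
typing: the term checks, with type T2
ordered: ✗, c ×3 used more than once (contraction)
linear: ✗, c ×3 used more than once (contraction)
affine: ✗, c ×3 used more than once (contraction)
relevant: ✓, at least one use each (n, c, b)
unrestricted: ✓, simply typable at T2; W, C, E all held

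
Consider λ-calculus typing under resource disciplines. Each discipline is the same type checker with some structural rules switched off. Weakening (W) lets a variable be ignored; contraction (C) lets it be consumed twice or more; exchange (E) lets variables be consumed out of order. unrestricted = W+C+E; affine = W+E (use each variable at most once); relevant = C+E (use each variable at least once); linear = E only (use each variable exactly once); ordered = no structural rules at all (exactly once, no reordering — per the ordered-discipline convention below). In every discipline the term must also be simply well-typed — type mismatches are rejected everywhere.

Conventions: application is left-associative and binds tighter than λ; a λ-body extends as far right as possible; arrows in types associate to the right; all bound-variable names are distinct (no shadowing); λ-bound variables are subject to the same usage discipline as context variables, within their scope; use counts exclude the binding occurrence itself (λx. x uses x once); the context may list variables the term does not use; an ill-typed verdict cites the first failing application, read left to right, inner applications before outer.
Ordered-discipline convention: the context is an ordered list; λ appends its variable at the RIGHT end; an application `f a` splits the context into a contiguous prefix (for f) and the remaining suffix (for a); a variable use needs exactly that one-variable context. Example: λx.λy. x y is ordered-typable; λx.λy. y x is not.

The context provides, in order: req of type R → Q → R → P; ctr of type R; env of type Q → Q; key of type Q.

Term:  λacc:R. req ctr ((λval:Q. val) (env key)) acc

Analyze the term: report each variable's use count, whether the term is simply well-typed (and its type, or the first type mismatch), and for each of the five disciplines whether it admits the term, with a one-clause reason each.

use counts: req: 1; ctr: 1; env: 1; key: 1; acc [bound]: 1; val [bound]: 1
uses in reading order: req, ctr, val, env, key, acc
typing: well-typed — term : R → P
ordered: ✓, req, ctr, env, key, acc, val once each; derivable with no W/C/E
linear: ✓, each of req, ctr, env, key, acc, val used exactly once
affine: ✓, req, ctr, env, key, acc, val: no repeats, contraction unneeded
relevant: ✓, every one of req, ctr, env, key, acc, val appears
unrestricted: ✓, simply typable at R → P; W, C, E all held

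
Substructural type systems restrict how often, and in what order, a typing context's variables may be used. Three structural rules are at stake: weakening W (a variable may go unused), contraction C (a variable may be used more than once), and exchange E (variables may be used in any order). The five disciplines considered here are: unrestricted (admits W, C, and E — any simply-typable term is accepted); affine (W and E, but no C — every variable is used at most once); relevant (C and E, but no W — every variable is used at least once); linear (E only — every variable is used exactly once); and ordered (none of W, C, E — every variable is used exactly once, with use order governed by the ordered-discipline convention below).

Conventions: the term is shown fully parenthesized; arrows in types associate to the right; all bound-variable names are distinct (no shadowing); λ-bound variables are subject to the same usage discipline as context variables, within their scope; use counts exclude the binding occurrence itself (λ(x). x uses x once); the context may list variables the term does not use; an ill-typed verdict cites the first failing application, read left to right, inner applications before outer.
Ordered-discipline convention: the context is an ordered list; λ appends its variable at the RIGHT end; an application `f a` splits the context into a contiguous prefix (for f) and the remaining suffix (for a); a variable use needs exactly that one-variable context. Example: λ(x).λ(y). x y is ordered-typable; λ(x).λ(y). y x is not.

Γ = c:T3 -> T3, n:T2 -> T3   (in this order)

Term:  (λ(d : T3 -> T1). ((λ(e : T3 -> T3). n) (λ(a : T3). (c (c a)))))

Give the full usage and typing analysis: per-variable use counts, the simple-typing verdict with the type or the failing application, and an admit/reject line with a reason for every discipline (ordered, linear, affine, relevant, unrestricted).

variable uses: c: 2×, n: 1×, d [bound]: 0×, e [bound]: 0×, a [bound]: 1×
left-to-right use order: n, c, c, a
typing: ✓ — (T3 -> T1) -> T2 -> T3
ordered: ✗, needs contraction — c ×2; unused: d, e — weakening required
linear: ✗, needs contraction — c ×2; unused: d, e — weakening required
affine: ✗, needs contraction — c ×2
relevant: ✗, unused: d, e — weakening required
unrestricted: ✓, typability at (T3 -> T1) -> T2 -> T3 is all that's needed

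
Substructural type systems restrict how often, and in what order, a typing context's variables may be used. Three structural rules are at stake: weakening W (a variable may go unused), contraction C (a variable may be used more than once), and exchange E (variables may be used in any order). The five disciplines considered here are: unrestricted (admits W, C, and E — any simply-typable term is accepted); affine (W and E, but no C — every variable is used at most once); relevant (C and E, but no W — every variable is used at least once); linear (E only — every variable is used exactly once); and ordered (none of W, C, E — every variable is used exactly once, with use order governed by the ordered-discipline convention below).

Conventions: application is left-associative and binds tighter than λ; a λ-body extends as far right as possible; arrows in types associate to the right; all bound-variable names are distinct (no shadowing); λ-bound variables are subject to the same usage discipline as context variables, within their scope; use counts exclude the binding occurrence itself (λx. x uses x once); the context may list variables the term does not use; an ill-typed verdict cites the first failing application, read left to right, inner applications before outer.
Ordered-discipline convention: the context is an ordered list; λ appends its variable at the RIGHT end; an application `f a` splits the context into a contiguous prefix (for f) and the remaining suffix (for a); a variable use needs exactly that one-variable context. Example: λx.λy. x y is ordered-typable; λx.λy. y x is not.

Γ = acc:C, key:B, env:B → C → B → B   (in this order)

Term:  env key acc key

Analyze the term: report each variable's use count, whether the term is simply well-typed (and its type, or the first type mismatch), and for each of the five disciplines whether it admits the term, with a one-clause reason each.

use counts: acc: 1×, key: 2×, env: 1×
order of uses: env, key, acc, key
typing: ✓ — B
ordered: ✗ — uses contraction: key ×2
linear: ✗ — uses contraction: key ×2
affine: ✗ — uses contraction: key ×2
relevant: ✓ — every one of acc, key, env appears
unrestricted: ✓ — type-checks (B) and nothing is barred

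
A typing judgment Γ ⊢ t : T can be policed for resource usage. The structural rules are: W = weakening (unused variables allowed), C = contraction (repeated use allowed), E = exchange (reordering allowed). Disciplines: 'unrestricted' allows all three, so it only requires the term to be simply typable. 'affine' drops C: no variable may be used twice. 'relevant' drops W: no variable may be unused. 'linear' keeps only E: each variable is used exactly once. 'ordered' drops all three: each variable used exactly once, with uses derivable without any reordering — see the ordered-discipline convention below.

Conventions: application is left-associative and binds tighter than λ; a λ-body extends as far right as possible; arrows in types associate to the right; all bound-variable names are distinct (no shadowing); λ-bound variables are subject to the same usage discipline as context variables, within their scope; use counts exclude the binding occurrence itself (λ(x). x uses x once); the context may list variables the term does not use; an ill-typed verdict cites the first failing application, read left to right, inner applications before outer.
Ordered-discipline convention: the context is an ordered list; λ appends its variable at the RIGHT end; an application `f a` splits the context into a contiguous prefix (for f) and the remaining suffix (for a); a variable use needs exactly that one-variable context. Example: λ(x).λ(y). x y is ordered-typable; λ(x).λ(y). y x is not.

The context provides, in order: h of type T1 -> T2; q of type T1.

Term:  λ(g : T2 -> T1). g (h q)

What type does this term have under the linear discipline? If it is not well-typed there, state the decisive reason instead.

term : (T2 -> T1) -> T1
use counts: h: 1×; q: 1×; g (λ-bound): 1×
order of uses: g, h, q
typing: the term checks, with type (T2 -> T1) -> T1
all disciplines: ordered ✗; linear ✓; affine ✓; relevant ✓; unrestricted ✓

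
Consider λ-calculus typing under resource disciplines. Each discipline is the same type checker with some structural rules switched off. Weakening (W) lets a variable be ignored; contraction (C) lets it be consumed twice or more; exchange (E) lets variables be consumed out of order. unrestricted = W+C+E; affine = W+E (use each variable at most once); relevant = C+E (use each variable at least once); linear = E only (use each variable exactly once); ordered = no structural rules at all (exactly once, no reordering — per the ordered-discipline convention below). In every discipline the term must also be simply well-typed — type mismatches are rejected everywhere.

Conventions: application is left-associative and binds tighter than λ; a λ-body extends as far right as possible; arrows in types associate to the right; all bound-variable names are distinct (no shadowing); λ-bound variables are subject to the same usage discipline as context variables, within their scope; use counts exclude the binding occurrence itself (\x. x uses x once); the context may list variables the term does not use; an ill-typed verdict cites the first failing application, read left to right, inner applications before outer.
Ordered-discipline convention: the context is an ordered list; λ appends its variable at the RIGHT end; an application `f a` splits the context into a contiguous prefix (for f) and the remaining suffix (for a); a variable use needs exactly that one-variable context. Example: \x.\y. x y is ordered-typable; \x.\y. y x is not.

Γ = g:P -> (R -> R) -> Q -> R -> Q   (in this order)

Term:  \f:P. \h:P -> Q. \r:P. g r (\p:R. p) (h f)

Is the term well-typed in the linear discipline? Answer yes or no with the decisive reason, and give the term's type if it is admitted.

yes — g, f, h, r, p: one use apiece; term : P -> (P -> Q) -> P -> R -> Q
variable uses: g ×1, f (bound) ×1, h (bound) ×1, r (bound) ×1, p (bound) ×1
uses in reading order: g, r, p, h, f
typing: well-typed at P -> (P -> Q) -> P -> R -> Q
summary: ordered ✗ | linear ✓ | affine ✓ | relevant ✓ | unrestricted ✓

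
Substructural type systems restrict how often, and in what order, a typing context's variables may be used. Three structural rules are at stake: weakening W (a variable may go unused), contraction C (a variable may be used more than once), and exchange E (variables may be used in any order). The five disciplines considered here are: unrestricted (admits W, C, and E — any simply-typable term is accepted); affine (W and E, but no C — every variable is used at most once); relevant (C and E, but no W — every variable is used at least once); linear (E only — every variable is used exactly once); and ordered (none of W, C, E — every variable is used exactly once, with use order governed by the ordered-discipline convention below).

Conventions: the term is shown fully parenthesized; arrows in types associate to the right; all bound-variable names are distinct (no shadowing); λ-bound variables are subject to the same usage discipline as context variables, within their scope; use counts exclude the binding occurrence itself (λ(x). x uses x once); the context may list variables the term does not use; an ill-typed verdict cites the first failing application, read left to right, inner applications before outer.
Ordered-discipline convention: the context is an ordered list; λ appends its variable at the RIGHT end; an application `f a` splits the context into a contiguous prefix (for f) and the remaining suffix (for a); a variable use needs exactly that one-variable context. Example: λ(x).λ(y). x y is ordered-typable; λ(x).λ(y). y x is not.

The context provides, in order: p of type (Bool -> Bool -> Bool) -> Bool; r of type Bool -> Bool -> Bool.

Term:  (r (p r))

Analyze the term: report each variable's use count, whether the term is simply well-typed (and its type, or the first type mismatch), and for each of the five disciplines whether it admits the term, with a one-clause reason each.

counts: p ×1, r ×2
use order (left to right): r, p, r
typing: well-typed at Bool -> Bool
ordered ✗ (uses contraction: r ×2)
linear ✗ (uses contraction: r ×2)
affine ✗ (uses contraction: r ×2)
relevant ✓ (none of p, r goes unused)
unrestricted ✓ (typability at Bool -> Bool is all that's needed)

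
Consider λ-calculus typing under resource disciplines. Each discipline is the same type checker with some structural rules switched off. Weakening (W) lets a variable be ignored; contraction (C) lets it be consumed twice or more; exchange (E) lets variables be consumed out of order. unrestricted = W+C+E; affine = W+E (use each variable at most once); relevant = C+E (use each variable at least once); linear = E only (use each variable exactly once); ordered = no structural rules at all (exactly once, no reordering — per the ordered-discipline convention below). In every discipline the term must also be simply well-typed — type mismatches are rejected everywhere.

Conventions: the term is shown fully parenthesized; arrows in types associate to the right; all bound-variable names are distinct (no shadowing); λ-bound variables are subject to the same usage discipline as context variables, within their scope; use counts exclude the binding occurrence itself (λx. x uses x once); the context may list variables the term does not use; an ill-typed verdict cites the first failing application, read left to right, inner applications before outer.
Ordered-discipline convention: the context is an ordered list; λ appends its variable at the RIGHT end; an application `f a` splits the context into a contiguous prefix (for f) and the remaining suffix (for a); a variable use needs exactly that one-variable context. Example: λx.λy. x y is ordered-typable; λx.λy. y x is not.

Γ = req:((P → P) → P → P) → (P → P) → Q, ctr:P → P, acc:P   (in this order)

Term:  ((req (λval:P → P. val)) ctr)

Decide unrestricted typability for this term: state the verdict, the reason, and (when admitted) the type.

yes — simply typable at Q; W, C, E all held; term : Q
usage: req ×1, ctr ×1, acc ×0, val [bound] ×1
left-to-right use order: req, val, ctr
typing: well-typed at Q
across the five disciplines: ordered ✗ · linear ✗ · affine ✓ · relevant ✗ · unrestricted ✓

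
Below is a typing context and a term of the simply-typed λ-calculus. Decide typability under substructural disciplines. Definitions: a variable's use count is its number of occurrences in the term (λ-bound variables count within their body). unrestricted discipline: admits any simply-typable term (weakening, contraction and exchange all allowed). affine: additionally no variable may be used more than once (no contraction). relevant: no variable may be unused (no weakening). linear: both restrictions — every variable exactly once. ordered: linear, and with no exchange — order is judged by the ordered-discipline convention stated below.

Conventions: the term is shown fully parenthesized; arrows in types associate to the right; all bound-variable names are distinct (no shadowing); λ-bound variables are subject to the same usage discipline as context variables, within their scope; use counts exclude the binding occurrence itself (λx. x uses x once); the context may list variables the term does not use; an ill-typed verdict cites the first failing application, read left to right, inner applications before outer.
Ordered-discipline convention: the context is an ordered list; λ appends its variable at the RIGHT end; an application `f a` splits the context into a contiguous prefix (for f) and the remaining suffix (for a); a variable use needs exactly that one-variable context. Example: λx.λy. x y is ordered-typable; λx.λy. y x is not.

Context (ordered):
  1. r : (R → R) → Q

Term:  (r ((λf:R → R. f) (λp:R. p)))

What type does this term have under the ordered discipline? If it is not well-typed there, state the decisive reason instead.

term : Q
variable uses: r=1; f (bound)=1; p (bound)=1
order of uses: r, f, p
typing: well-typed — term : Q
per-discipline verdicts: ordered ✓; linear ✓; affine ✓; relevant ✓; unrestricted ✓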